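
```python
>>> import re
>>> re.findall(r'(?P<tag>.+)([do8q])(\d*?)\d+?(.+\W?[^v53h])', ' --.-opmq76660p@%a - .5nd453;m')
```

[(' --.-opmq76660p@%a - .5n', 'd', '', '53;m')]

4 groups means the one result is a tuple of 4 captured strings — 1 here.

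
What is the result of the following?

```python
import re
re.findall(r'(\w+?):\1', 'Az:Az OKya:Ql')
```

After group 1 captures some text, `\1` only succeeds where that same text appears again.
Matches: at [0:5] match 'Az:Az', group 1 = 'Az'.
Because there's exactly one group, `findall` drops the full match and keeps group 1 from the one hit.

['Az']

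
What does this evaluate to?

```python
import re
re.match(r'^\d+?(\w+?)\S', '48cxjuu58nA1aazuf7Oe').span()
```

(0, 3)

This matches anchored at the start of the string; then one or more of a digit (lazy); then one or more of a word character (lazy) (captured); then a non-whitespace character.
Because the quantifier is non-greedy, it stops expanding at the earliest point where the rest of the pattern can succeed.
`re.match` won't scan ahead — the pattern has to work from the very first character.
The match spans [0:3] → '48c'.
Captured: group 1 = '8'.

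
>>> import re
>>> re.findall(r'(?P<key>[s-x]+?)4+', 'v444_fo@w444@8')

The pattern matches one or more of a character in [s-x] (lazy) (captured as 'key'); then one or more of a literal '4'.
Walking the string: at [0:4] match 'v444', group 1 = 'v'; at [8:12] match 'w444', group 1 = 'w'.
One capturing group, so `findall` returns just the captured substring from each match — 2 in all.

['v', 'w']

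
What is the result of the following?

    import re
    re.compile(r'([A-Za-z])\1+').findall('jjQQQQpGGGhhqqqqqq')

['j', 'Q', 'G', 'h', 'q']

`\1` is not a pattern — it's the concrete string captured by group 1, re-applied verbatim.
Walking the string: at [0:2] match 'jj', group 1 = 'j'; at [2:6] match 'QQQQ', group 1 = 'Q'; at [7:10] match 'GGG', group 1 = 'G'; at [10:12] match 'hh', group 1 = 'h'; at [12:18] match 'qqqqqq', group 1 = 'q'.
With a single group, `findall` returns only what that group captured — 5 items.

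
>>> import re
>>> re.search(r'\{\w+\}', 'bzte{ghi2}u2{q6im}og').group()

'{ghi2}'

`re.search` tries every starting position until one works.
The match spans [4:10] → '{ghi2}'.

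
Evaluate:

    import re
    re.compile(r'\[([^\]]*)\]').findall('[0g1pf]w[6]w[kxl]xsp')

['0g1pf', '6', 'kxl']

Matches: at [0:7] match '[0g1pf]', group 1 = '0g1pf'; at [8:11] match '[6]', group 1 = '6'; at [12:17] match '[kxl]', group 1 = 'kxl'.
`findall` collects group 1 from each match (3 total).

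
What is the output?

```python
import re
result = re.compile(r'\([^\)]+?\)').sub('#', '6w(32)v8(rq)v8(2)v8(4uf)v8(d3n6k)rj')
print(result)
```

6w#v8#v8#v8#v8#rj

Every occurrence is swapped for '#'.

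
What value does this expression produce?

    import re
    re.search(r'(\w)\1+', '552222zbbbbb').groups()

('5',)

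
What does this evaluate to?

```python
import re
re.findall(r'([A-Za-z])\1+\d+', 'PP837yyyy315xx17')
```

After group 1 captures some text, `\1` only succeeds where that same text appears again.
Walking the string: at [0:5] match 'PP837', group 1 = 'P'; at [5:12] match 'yyyy315', group 1 = 'y'; at [12:16] match 'xx17', group 1 = 'x'.
Because there's exactly one group, `findall` drops the full match and keeps group 1 from each hit.

['P', 'y', 'x']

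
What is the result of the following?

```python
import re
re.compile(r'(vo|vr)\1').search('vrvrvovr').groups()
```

The match spans [0:4] → 'vrvr'.
Captured: group 1 = 'vr'.

('vr',)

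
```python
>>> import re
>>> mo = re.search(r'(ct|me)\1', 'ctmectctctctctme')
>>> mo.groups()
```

('ct',)

`\1` is not a pattern — it's the concrete string captured by group 1, re-applied verbatim.
`search` walks the string left to right and returns the first match it finds.
The match spans [4:8] → 'ctct'.
Captured: group 1 = 'ct'.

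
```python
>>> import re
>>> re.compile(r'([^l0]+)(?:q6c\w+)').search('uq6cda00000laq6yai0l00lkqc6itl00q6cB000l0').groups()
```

The pattern matches one or more of any character except [l0] (captured); then the literal 'q6c', then one or more of a word character (non-capturing group).
Unlike `match`, `search` isn't anchored — it looks for the pattern anywhere in the string.
The match spans [0:41] → 'uq6cda00000laq6yai0l00lkqc6itl00q6cB000l0'.
Captured: group 1 = 'u'.

('u',)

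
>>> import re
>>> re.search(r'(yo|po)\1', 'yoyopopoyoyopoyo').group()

'yoyo'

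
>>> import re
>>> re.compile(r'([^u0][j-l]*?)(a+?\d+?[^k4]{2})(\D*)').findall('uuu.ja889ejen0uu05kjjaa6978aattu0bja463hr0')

Pattern: any character except [u0], then zero or more of a character in [j-l] (lazy) (captured); then one or more of a literal 'a' (lazy), then one or more of a digit (lazy), then exactly 2 of any character except [k4] (captured); then zero or more of a non-digit (captured).
Walking the string: at [3:13] match '.ja889ejen', groups = ('.j', 'a889', 'ejen'); at [17:26] match '5kjjaa697', groups = ('5kjj', 'aa697', ''); at [33:41] match 'bja463hr', groups = ('bj', 'a463', 'hr').
`findall` packs the 3 group values into a tuple for every match.

[('.j', 'a889', 'ejen'), ('5kjj', 'aa697', ''), ('bj', 'a463', 'hr')]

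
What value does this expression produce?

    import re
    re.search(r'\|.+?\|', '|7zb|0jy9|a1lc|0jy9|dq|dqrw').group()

Because the quantifier is non-greedy, it stops expanding at the earliest point where the rest of the pattern can succeed.
The match spans [0:5] → '|7zb|'.

'|7zb|'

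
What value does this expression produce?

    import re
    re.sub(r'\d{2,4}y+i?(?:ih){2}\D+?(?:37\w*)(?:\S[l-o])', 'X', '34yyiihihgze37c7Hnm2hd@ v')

'X2hd@ v'

Pattern: 2 to 4 of a digit, then one or more of a literal 'y'; then optionally the literal 'i', then the literal 'ih' repeated 2 times, then one or more of a non-digit (lazy); then the literal '37', then zero or more of a word character (non-capturing group); then a non-whitespace character, then a character in [l-o] (non-capturing group).
Matches: at [0:19] → '34yyiihihgze37c7Hnm'.
`sub` substitutes 'X' at each match site.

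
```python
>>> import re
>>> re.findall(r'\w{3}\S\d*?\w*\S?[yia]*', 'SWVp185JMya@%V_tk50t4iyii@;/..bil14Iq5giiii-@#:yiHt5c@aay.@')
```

['SWVp185JMya@', 'V_tk50t4iyii@', 'bil14Iq5giiii-', 'yiHt5c@aay']

This matches exactly 3 of a word character, then a non-whitespace character, then zero or more of a digit (lazy); then zero or more of a word character; then optionally a non-whitespace character; then zero or more of one of [yia].
Scanning left to right: at [0:12] → 'SWVp185JMya@'; at [13:26] → 'V_tk50t4iyii@'; at [30:44] → 'bil14Iq5giiii-'; at [47:57] → 'yiHt5c@aay'.
With no groups in the pattern, `findall` gives back each whole match — 4 here.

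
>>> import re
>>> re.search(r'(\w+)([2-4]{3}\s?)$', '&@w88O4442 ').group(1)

The match spans [2:11] → 'w88O4442 '.
Captured: group 1 = 'w88O4', group 2 = '442 '.

'w88O4'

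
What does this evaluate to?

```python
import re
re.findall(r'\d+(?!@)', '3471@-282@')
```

The negative lookaround is zero-width — it rules out positions where the adjacent text would match, without consuming anything.
`findall` yields the raw match text (2 of them) because the pattern has no groups.

['347', '28']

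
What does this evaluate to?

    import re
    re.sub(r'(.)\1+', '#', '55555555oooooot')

The backreference `\1` re-matches whatever the first group consumed, character for character.
`sub` substitutes '#' at each match site.

'##t'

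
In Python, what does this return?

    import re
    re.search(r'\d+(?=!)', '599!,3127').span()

(0, 3)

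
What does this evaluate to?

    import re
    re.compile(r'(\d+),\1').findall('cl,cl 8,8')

['8']

`\1` has to match the exact text group 1 already captured.
Walking the string: at [6:9] match '8,8', group 1 = '8'.
Because there's exactly one group, `findall` drops the full match and keeps group 1 from the one hit.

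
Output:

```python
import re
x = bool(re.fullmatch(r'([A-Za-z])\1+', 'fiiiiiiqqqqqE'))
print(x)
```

`fullmatch` succeeds only if the pattern covers the string from start to end.
Here the pattern can't cover the whole string, so the call returns None, and `bool(None)` is False.

False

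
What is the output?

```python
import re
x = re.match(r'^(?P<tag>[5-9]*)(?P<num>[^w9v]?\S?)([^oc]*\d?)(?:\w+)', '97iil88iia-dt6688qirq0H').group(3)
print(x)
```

The match spans [0:23] → '97iil88iia-dt6688qirq0H'.
Captured: group 1 = '97', group 2 = 'ii', group 3 = 'l88iia-dt6688qirq0'.

l88iia-dt6688qirq0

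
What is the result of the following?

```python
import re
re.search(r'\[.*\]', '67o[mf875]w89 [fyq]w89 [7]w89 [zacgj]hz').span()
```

(3, 37)

`search` walks the string left to right and returns the first match it finds.
The match spans [3:37] → '[mf875]w89 [fyq]w89 [7]w89 [zacgj]'.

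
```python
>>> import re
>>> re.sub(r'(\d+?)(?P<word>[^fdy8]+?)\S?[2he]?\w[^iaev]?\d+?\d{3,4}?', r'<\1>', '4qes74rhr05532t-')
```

'<4>t-'

Each match is replaced using the text its own group 1 captured.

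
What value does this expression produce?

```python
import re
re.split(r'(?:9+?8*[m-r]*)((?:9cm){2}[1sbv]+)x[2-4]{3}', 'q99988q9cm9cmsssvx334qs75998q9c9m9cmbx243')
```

['q', '9cm9cmsssv', 'qs75998q9c9m9cmbx243']

The pattern matches one or more of a literal '9' (lazy), then zero or more of the literal '8', then zero or more of a character in [m-r] (non-capturing group); then the literal '9cm' repeated 2 times, then one or more of one of [1sbv] (captured); then a literal 'x', then exactly 3 of a character in [2-4].
Matches to split on: at [1:21] → '99988q9cm9cmsssvx334'.
The group in the pattern means `split` returns the separators' captures alongside the pieces.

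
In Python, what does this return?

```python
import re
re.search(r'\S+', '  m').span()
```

(2, 3)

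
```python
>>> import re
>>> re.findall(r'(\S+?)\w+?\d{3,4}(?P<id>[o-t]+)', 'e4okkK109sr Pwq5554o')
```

[('e', 'sr'), ('P', 'o')]

A `+?`/`*?`/`{m,n}?` starts at its minimum and grows only as far as needed for what follows to match.
2 groups means each result is a tuple of 2 captured strings — 2 here.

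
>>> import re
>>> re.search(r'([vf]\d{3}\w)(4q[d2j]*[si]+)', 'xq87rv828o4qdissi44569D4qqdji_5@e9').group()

'v828o4qdissi'

The match spans [5:17] → 'v828o4qdissi'.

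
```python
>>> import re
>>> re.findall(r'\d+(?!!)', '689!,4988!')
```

['68', '498']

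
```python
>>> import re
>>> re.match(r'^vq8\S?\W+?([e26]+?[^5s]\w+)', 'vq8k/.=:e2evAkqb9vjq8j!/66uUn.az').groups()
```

('e2evAkqb9vjq8j',)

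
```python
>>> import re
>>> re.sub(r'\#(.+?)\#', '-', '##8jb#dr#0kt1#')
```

'-dr-'

Matches: at [0:6] → '##8jb#'; at [8:14] → '#0kt1#'.
Each match is replaced by '-'.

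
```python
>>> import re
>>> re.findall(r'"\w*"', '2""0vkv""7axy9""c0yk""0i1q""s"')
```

Matches: at [1:3] → '""'; at [7:9] → '""'; at [14:16] → '""'; at [20:22] → '""'; at [26:28] → '""'.
Since nothing is captured, `findall` lists the 5 matched substrings directly.

['""', '""', '""', '""', '""']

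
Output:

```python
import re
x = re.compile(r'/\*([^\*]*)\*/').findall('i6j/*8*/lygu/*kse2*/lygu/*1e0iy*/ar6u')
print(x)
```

Walking the string: at [3:8] match '/*8*/', group 1 = '8'; at [12:20] match '/*kse2*/', group 1 = 'kse2'; at [24:33] match '/*1e0iy*/', group 1 = '1e0iy'.
One capturing group, so `findall` returns just the captured substring from each match — 3 in all.

['8', 'kse2', '1e0iy']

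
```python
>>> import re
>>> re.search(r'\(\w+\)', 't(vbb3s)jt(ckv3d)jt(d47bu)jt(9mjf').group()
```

'(vbb3s)'

`search` walks the string left to right and returns the first match it finds.
The match spans [1:8] → '(vbb3s)'.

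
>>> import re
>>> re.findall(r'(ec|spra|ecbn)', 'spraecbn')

['spra', 'ec']

Alternation tries branches left to right and keeps the first one that lets the overall match succeed at that position.
`findall` collects group 1 from each match (2 total).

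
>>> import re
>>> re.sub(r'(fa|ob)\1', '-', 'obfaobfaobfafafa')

`\1` has to match the exact text group 1 already captured.
Every occurrence is swapped for '-'.

'obfaobfaob-fa'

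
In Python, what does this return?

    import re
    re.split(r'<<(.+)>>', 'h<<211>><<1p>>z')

['h', '211>><<1p', 'z']

Matches to split on: at [1:14] → '<<211>><<1p>>'.
The group in the pattern means `split` returns the separators' captures alongside the pieces.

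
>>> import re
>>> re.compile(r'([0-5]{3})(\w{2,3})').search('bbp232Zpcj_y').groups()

('232', 'Zpc')

Pattern: exactly 3 of a character in [0-5] (captured); then 2 to 3 of a word character (captured).
`search` walks the string left to right and returns the first match it finds.
The match spans [3:9] → '232Zpc'.
Captured: group 1 = '232', group 2 = 'Zpc'.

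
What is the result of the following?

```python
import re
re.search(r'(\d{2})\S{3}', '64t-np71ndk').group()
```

'64t-n'

The pattern matches exactly 2 of a digit (captured); then exactly 3 of a non-whitespace character.
`re.search` tries every starting position until one works.
The match spans [0:5] → '64t-n'.
Captured: group 1 = '64'.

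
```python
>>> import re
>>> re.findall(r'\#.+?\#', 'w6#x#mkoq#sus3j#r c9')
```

['#x#', '#sus3j#']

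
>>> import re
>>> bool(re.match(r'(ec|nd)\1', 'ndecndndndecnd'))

After group 1 captures some text, `\1` only succeeds where that same text appears again.
`re.match` only tries the pattern at the start of the string.
Here the pattern fails at index 0, so the call returns None, and `bool(None)` is False.

False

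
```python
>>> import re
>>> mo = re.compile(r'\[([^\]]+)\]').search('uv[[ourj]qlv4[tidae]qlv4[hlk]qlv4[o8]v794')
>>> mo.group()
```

'[[ourj]'

`search` walks the string left to right and returns the first match it finds.
The match spans [2:9] → '[[ourj]'.
Captured: group 1 = '[ourj'.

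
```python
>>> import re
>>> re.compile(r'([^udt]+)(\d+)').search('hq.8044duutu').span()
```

The match spans [0:7] → 'hq.8044'.

(0, 7)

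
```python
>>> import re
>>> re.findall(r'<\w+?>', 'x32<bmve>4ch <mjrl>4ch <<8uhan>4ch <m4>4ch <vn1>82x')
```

Since nothing is captured, `findall` lists the 5 matched substrings directly.

['<bmve>', '<mjrl>', '<8uhan>', '<m4>', '<vn1>']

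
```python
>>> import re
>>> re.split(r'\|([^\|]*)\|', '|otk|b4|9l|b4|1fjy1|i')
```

['', 'otk', 'b4', '9l', 'b4', '1fjy1', 'i']

`re.split` interleaves the captured-group text with the surrounding fragments.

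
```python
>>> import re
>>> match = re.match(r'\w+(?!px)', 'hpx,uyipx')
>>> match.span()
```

(0, 3)

`re.match` only tries the pattern at the start of the string.
The match spans [0:3] → 'hpx'.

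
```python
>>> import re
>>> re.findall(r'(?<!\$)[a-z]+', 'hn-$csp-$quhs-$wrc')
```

['hn', 'sp', 'uhs', 'rc']

The negative lookaround is zero-width — it rules out positions where the adjacent text would match, without consuming anything.
`findall` yields the raw match text (4 of them) because the pattern has no groups.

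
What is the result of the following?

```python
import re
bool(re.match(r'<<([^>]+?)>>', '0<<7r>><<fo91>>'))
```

False

`re.match` won't scan ahead — the pattern has to work from the very first character.
Here the string doesn't start with a match, so the call returns None, and `bool(None)` is False.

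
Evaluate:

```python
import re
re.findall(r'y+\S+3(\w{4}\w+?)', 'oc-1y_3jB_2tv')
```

['jB_2t']

A non-greedy quantifier consumes as few characters as it can — just enough that the remainder of the pattern still matches from where it stops; whatever follows it matches normally.
With a single group, `findall` returns only what that group captured — 1 item.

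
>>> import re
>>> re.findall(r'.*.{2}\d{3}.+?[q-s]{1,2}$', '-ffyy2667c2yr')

The pattern matches zero or more of any character, then exactly 2 of any character, then exactly 3 of a digit; then one or more of any character (lazy), then 1 to 2 of a character in [q-s]; then anchored at the end.
Walking the string: at [0:13] → '-ffyy2667c2yr'.
No capturing groups, so `findall` returns the 1 full match string.

['-ffyy2667c2yr']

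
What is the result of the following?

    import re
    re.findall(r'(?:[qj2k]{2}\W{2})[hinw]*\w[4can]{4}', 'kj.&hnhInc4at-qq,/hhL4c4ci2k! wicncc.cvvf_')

This matches exactly 2 of one of [qj2k], then exactly 2 of a non-word character (non-capturing group); then zero or more of one of [hinw], then a word character, then exactly 4 of one of [4can].
With no groups in the pattern, `findall` gives back each whole match — 3 here.

['kj.&hnhInc4a', 'qq,/hhL4c4c', '2k! wicncc']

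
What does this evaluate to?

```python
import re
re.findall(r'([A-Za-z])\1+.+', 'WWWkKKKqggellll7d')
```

The backreference `\1` re-matches whatever the first group consumed, character for character.
Walking the string: at [0:17] match 'WWWkKKKqggellll7d', group 1 = 'W'.
One capturing group, so `findall` returns just the captured substring from the one match — 1 in all.

['W']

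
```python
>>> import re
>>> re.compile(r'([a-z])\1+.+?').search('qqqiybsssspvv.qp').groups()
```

('q',)

`\1` is not a pattern — it's the concrete string captured by group 1, re-applied verbatim.
`re.search` scans for the first position where the pattern succeeds.
The match spans [0:4] → 'qqqi'.
Captured: group 1 = 'q'.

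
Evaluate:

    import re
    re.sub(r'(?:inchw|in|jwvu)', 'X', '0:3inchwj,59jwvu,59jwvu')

Branches in `(...|...)` are attempted left-to-right; the first branch that allows the whole pattern to succeed is taken.
Each match is replaced by 'X'.

'0:3Xj,59X,59X'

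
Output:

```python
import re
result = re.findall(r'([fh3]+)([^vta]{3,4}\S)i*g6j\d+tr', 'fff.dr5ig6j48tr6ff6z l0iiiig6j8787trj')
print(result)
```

[('fff', '.dr5i'), ('ff', '6z l0')]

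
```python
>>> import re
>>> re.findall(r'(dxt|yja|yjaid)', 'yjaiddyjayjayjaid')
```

['yja', 'yja', 'yja', 'yja']

Branches in `(...|...)` are attempted left-to-right; the first branch that allows the whole pattern to succeed is taken.
Matches: at [0:3] match 'yja', group 1 = 'yja'; at [6:9] match 'yja', group 1 = 'yja'; at [9:12] match 'yja', group 1 = 'yja'; at [12:15] match 'yja', group 1 = 'yja'.
One capturing group, so `findall` returns just the captured substring from each match — 4 in all.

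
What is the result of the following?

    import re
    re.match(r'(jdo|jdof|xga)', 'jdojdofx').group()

`re.match` won't scan ahead — the pattern has to work from the very first character.
The match spans [0:3] → 'jdo'.

'jdo'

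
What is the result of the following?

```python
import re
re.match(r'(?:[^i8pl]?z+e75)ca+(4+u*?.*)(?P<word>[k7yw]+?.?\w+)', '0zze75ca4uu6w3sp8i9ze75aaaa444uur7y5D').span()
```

Pattern: optionally any character except [i8pl], then one or more of a literal 'z', then the literal 'e75' (non-capturing group); then the literal 'c', then one or more of a literal 'a'; then one or more of a literal '4', then zero or more of the literal 'u' (lazy), then zero or more of any character (captured); then one or more of one of [k7yw] (lazy), then optionally any character, then one or more of a word character (captured as 'word').
With `match`, the pattern is implicitly anchored at the beginning.
The match spans [0:37] → '0zze75ca4uu6w3sp8i9ze75aaaa444uur7y5D'.
Captured: group 1 = '4uu6w3sp8i9ze75aaaa444uur7', group 2 = 'y5D'.

(0, 37)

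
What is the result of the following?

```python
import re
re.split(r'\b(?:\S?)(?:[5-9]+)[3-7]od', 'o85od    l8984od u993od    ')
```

['', '    ', ' ', '    ']

The pattern matches a word boundary (`\b`, zero-width); then optionally a non-whitespace character (non-capturing group); then one or more of a character in [5-9] (non-capturing group); then a character in [3-7], then the literal 'od'.
`split` removes every match and returns the 4 fragments in between.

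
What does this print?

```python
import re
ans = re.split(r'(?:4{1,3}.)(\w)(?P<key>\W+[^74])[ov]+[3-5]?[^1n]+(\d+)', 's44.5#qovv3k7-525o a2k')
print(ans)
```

['s', '5', '#q', '2', 'k']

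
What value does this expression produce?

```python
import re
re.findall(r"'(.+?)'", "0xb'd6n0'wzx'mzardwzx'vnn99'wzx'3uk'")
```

['d6n0', 'mzardwzx', 'wzx']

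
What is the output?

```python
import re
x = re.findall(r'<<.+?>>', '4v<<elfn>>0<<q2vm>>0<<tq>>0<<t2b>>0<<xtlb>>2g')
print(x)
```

A non-greedy quantifier consumes as few characters as it can — just enough that the remainder of the pattern still matches from where it stops; whatever follows it matches normally.
No capturing groups, so `findall` returns the 5 full match strings.

['<<elfn>>', '<<q2vm>>', '<<tq>>', '<<t2b>>', '<<xtlb>>']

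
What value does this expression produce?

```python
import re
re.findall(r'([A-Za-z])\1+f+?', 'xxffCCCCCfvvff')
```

A backreference is literal: `\1` must see the identical characters the first group matched.
With a single group, `findall` returns only what that group captured — 3 items.

['x', 'C', 'v']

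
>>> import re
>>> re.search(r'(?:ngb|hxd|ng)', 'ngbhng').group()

'ngb'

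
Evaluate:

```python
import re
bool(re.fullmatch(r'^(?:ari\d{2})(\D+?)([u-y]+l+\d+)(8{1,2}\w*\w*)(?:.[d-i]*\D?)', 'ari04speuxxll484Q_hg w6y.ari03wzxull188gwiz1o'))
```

`re.fullmatch` is like wrapping the pattern in `^…$` (in single-line mode).
Here there's no way to consume every character, so the call returns None, and `bool(None)` is False.

False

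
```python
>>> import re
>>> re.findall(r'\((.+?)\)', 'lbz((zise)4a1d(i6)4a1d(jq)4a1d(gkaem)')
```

['(zise', 'i6', 'jq', 'gkaem']

With the lazy modifier that quantifier settles for the fewest repetitions that let the rest of the pattern succeed (the atoms after it are unaffected and can still be greedy).
Matches: at [3:10] match '((zise)', group 1 = '(zise'; at [14:18] match '(i6)', group 1 = 'i6'; at [22:26] match '(jq)', group 1 = 'jq'; at [30:37] match '(gkaem)', group 1 = 'gkaem'.
Because there's exactly one group, `findall` drops the full match and keeps group 1 from each hit.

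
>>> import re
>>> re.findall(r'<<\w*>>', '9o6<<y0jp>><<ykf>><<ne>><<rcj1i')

With no groups in the pattern, `findall` gives back each whole match — 3 here.

['<<y0jp>>', '<<ykf>>', '<<ne>>']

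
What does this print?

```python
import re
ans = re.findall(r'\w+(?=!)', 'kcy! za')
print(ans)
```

['kcy']

The lookaround is zero-width — it requires the adjacent text to match without consuming it, so the asserted text isn't part of the match.
No capturing groups, so `findall` returns the 1 full match string.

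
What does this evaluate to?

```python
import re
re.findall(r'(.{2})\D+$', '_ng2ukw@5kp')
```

Pattern: exactly 2 of any character (captured); then one or more of a non-digit; then anchored at the end.
Because there's exactly one group, `findall` drops the full match and keeps group 1 from the one hit.

['@5']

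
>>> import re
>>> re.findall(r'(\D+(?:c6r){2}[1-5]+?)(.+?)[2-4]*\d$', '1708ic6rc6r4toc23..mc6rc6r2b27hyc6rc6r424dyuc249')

[('ic6rc6r4', 'toc23..mc6rc6r2b27hyc6rc6r424dyuc')]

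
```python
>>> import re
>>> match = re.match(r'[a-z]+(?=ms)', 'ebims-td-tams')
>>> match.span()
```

The lookaround is zero-width — it requires the adjacent text to match without consuming it, so the asserted text isn't part of the match.
With `match`, the pattern is implicitly anchored at the beginning.
The match spans [0:3] → 'ebi'.

(0, 3)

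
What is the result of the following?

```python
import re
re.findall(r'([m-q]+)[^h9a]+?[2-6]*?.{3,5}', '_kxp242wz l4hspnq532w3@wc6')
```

A non-greedy quantifier consumes as few characters as it can — just enough that the remainder of the pattern still matches from where it stops; whatever follows it matches normally.
Because there's exactly one group, `findall` drops the full match and keeps group 1 from each hit.

['p', 'pnq']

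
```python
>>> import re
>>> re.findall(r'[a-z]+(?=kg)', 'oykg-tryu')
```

Because the assertion is zero-width, the text it checks is not consumed and won't appear in the result.
`findall` yields the raw match text (1 of them) because the pattern has no groups.

['oy']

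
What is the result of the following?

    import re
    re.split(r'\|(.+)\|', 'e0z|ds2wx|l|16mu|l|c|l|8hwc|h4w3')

['e0z', 'ds2wx|l|16mu|l|c|l|8hwc', 'h4w3']

Matches to split on: at [3:28] → '|ds2wx|l|16mu|l|c|l|8hwc|'.
Because the pattern has a capturing group, `split` also inserts each captured text between the pieces.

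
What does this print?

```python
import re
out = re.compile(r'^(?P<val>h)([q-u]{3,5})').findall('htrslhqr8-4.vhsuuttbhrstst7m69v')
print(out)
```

Pattern: anchored at the start of the string; then a literal 'h' (captured as 'val'); then 3 to 5 of a character in [q-u] (captured).
Matches: at [0:4] match 'htrs', groups = ('h', 'trs').
Multiple groups make `findall` return tuples — one 2-tuple for the one match.

[('h', 'trs')]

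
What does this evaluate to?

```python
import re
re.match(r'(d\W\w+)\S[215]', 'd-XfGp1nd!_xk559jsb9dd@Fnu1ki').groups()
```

('d-XfG',)

This matches the literal 'd', then a non-word character, then one or more of a word character (captured); then a non-whitespace character, then one of [215].
With `match`, the pattern is implicitly anchored at the beginning.
The match spans [0:7] → 'd-XfGp1'.
Captured: group 1 = 'd-XfG'.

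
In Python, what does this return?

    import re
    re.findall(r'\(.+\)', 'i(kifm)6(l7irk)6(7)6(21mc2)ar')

No capturing groups, so `findall` returns the 1 full match string.

['(kifm)6(l7irk)6(7)6(21mc2)']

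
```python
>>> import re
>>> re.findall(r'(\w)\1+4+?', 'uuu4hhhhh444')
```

['u', 'h']

`\1` has to match the exact text group 1 already captured.
Walking the string: at [0:4] match 'uuu4', group 1 = 'u'; at [4:10] match 'hhhhh4', group 1 = 'h'.
With a single group, `findall` returns only what that group captured — 2 items.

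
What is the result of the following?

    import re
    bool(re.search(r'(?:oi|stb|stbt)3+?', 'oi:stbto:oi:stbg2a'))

False

`search` walks the string left to right and returns the first match it finds.
Here nothing in the string fits, so the call returns None, and `bool(None)` is False.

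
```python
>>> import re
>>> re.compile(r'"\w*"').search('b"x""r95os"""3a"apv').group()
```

`re.search` tries every starting position until one works.
The match spans [1:4] → '"x"'.

'"x"'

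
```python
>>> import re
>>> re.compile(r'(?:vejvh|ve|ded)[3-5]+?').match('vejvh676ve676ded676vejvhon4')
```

None

`re.match` only tries the pattern at the start of the string.
Here position 0 doesn't satisfy it, so the call returns None.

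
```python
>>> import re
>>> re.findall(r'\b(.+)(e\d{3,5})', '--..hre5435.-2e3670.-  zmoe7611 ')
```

Pattern: a word boundary (`\b`, zero-width); then one or more of any character (captured); then the literal 'e', then 3 to 5 of a digit (captured).
Walking the string: at [4:31] match 'hre5435.-2e3670.-  zmoe7611', groups = ('hre5435.-2e3670.-  zmo', 'e7611').
`findall` packs the 2 group values into a tuple for every match.

[('hre5435.-2e3670.-  zmo', 'e7611')]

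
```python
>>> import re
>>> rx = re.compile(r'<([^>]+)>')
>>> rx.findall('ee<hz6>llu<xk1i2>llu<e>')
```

['hz6', 'xk1i2', 'e']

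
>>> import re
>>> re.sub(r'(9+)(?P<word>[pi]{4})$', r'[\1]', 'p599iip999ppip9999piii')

'p599iip999ppip[9999]'

This matches one or more of a literal '9' (captured); then exactly 4 of one of [pi] (captured as 'word'); then anchored at the end.
Matches: at [14:22] → '9999piii'.
The replacement refers to a captured group, so each match is rewritten using its own captured text.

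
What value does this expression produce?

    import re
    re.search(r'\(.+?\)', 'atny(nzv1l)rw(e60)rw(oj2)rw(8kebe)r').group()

A non-greedy quantifier consumes as few characters as it can — just enough that the remainder of the pattern still matches from where it stops; whatever follows it matches normally.
`re.search` tries every starting position until one works.
The match spans [4:11] → '(nzv1l)'.

'(nzv1l)'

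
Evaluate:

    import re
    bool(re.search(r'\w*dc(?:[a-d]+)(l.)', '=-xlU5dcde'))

This matches zero or more of a word character, then the literal 'dc'; then one or more of a character in [a-d] (non-capturing group); then the literal 'l', then any character (captured).
Unlike `match`, `search` isn't anchored — it looks for the pattern anywhere in the string.
Here the pattern never matches, so the call returns None, and `bool(None)` is False.

False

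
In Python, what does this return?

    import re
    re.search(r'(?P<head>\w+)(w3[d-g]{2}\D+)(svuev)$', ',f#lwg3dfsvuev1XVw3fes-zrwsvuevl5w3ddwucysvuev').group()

Pattern: one or more of a word character (captured as 'head'); then the literal 'w3', then exactly 2 of a character in [d-g], then one or more of a non-digit (captured); then the literal 'svu', then the literal 'ev' (captured); then anchored at the end.
Unlike `match`, `search` isn't anchored — it looks for the pattern anywhere in the string.
The match spans [23:46] → 'zrwsvuevl5w3ddwucysvuev'.
Captured: group 1 = 'zrwsvuevl5', group 2 = 'w3ddwucy', group 3 = 'svuev'.

'zrwsvuevl5w3ddwucysvuev'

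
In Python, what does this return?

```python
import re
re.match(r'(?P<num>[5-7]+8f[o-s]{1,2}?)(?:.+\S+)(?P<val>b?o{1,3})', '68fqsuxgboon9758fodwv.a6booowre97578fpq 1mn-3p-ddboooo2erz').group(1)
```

The match spans [0:54] → '68fqsuxgboon9758fodwv.a6booowre97578fpq 1mn-3p-ddboooo'.
Captured: group 1 = '68fq', group 2 = 'o'.

'68fq'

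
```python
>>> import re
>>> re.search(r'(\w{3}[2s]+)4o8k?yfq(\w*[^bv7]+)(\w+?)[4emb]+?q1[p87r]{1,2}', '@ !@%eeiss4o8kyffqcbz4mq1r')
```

None

Here the pattern never matches, so the call returns None.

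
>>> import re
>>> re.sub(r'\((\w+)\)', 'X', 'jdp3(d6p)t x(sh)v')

'jdp3Xt xXv'

Matches: at [4:9] → '(d6p)'; at [12:16] → '(sh)'.
Every occurrence is swapped for 'X'.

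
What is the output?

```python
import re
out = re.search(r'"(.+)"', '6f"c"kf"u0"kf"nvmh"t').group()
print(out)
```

"c"kf"u0"kf"nvmh"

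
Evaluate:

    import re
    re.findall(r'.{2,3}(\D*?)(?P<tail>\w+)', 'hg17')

[('', '7')]

`findall` packs the 2 group values into a tuple for every match.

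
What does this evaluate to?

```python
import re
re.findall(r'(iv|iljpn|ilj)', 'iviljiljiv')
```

Matches: at [0:2] match 'iv', group 1 = 'iv'; at [2:5] match 'ilj', group 1 = 'ilj'; at [5:8] match 'ilj', group 1 = 'ilj'; at [8:10] match 'iv', group 1 = 'iv'.
One capturing group, so `findall` returns just the captured substring from each match — 4 in all.

['iv', 'ilj', 'ilj', 'iv']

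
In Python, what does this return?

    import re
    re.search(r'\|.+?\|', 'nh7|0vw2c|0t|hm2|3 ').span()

(3, 10)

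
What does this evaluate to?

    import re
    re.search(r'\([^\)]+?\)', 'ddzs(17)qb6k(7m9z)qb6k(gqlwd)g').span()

(4, 8)

The match spans [4:8] → '(17)'.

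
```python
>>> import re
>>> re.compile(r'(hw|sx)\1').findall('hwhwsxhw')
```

A backreference is literal: `\1` must see the identical characters the first group matched.
Matches: at [0:4] match 'hwhw', group 1 = 'hw'.
`findall` collects group 1 from the one match (1 total).

['hw']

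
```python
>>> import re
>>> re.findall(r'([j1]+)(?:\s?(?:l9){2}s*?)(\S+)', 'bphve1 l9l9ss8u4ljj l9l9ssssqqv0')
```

Pattern: one or more of one of [j1] (captured); then optionally whitespace, then the literal 'l9' repeated 2 times, then zero or more of the literal 's' (lazy) (non-capturing group); then one or more of a non-whitespace character (captured).
Scanning left to right: at [5:19] match '1 l9l9ss8u4ljj', groups = ('1', 'ss8u4ljj').
Multiple groups make `findall` return tuples — one 2-tuple for the one match.

[('1', 'ss8u4ljj')]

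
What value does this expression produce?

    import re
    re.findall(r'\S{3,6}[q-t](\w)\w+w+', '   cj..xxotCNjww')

['C']

Because there's exactly one group, `findall` drops the full match and keeps group 1 from the one hit.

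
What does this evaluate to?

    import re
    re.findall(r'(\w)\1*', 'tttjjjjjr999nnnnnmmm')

`\1` has to match the exact text group 1 already captured.
Walking the string: at [0:3] match 'ttt', group 1 = 't'; at [3:8] match 'jjjjj', group 1 = 'j'; at [8:9] match 'r', group 1 = 'r'; at [9:12] match '999', group 1 = '9'; at [12:17] match 'nnnnn', group 1 = 'n'; ….
Because there's exactly one group, `findall` drops the full match and keeps group 1 from each hit.

['t', 'j', 'r', '9', 'n', 'm']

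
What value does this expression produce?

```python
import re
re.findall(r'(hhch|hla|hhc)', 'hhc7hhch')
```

`|` is ordered: at each position the engine commits to the first alternative that works.
Scanning left to right: at [0:3] match 'hhc', group 1 = 'hhc'; at [4:8] match 'hhch', group 1 = 'hhch'.
With a single group, `findall` returns only what that group captured — 2 items.

['hhc', 'hhch']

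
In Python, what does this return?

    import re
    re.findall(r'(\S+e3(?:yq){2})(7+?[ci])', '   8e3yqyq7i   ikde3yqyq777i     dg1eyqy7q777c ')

[('8e3yqyq', '7i'), ('ikde3yqyq', '777i')]

The pattern matches one or more of a non-whitespace character, then the literal 'e3', then the literal 'yq' repeated 2 times (captured); then one or more of the literal '7' (lazy), then one of [ci] (captured).
Matches: at [3:12] match '8e3yqyq7i', groups = ('8e3yqyq', '7i'); at [15:28] match 'ikde3yqyq777i', groups = ('ikde3yqyq', '777i').
2 groups means each result is a tuple of 2 captured strings — 2 here.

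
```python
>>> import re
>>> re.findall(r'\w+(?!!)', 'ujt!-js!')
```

['uj', 'j']

The negative lookaround is zero-width — it rules out positions where the adjacent text would match, without consuming anything.
Since nothing is captured, `findall` lists the 2 matched substrings directly.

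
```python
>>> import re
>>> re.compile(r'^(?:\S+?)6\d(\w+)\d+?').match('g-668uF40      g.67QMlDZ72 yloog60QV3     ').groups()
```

('8uF4',)

The match spans [0:9] → 'g-668uF40'.
Captured: group 1 = '8uF4'.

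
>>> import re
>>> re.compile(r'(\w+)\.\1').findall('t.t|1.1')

['t', '1']

The backreference `\1` re-matches whatever the first group consumed, character for character.
Matches: at [0:3] match 't.t', group 1 = 't'; at [4:7] match '1.1', group 1 = '1'.
Because there's exactly one group, `findall` drops the full match and keeps group 1 from each hit.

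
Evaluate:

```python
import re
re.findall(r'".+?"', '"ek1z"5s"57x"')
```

['"ek1z"', '"57x"']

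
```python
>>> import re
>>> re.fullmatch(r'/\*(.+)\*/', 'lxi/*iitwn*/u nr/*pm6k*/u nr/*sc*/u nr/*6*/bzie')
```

None

`re.fullmatch` is like wrapping the pattern in `^…$` (in single-line mode).
Here the pattern can't cover the whole string, so the call returns None.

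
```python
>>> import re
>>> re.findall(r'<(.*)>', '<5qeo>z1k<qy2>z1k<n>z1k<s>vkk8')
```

['5qeo>z1k<qy2>z1k<n>z1k<s']

Matches: at [0:26] match '<5qeo>z1k<qy2>z1k<n>z1k<s>', group 1 = '5qeo>z1k<qy2>z1k<n>z1k<s'.
With a single group, `findall` returns only what that group captured — 1 item.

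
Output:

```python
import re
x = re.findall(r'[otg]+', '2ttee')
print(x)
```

['tt']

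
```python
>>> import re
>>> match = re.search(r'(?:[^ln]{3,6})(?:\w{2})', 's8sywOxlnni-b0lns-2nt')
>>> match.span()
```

(0, 8)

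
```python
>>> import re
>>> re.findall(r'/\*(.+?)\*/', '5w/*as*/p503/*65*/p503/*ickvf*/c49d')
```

['as', '65', 'ickvf']

Matches: at [2:8] match '/*as*/', group 1 = 'as'; at [12:18] match '/*65*/', group 1 = '65'; at [22:31] match '/*ickvf*/', group 1 = 'ickvf'.
`findall` collects group 1 from each match (3 total).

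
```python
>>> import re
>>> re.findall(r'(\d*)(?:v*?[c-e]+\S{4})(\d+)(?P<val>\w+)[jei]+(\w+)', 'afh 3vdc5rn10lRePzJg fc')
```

The pattern matches zero or more of a digit (captured); then zero or more of the literal 'v' (lazy), then one or more of a character in [c-e], then exactly 4 of a non-whitespace character (non-capturing group); then one or more of a digit (captured); then one or more of a word character (captured as 'val'); then one or more of one of [jei]; then one or more of a word character (captured).
Walking the string: at [4:20] match '3vdc5rn10lRePzJg', groups = ('3', '0', 'lR', 'PzJg').
`findall` packs the 4 group values into a tuple for every match.

[('3', '0', 'lR', 'PzJg')]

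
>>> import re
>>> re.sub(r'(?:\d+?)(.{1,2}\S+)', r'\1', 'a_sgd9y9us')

The pattern matches one or more of a digit (lazy) (non-capturing group); then 1 to 2 of any character, then one or more of a non-whitespace character (captured).
Each match is replaced using the text its own group 1 captured.

'a_sgdy9us'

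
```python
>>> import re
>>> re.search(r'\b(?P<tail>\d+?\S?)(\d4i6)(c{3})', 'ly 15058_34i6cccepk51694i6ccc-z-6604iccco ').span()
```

(3, 16)

The pattern matches a word boundary (`\b`, zero-width); then one or more of a digit (lazy), then optionally a non-whitespace character (captured as 'tail'); then a digit, then the literal '4i6' (captured); then exactly 3 of a literal 'c' (captured).
The match spans [3:16] → '15058_34i6ccc'.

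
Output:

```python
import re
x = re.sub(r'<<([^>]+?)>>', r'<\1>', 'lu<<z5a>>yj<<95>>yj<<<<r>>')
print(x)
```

lu<z5a>yj<95>yj<<<r>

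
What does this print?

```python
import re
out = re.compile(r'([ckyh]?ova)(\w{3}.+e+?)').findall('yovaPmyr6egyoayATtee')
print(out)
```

Pattern: optionally one of [ckyh], then the literal 'ova' (captured); then exactly 3 of a word character, then one or more of any character, then one or more of the literal 'e' (lazy) (captured).
With 2 capturing groups, `findall` returns a 2-tuple per match.

[('yova', 'Pmyr6egyoayATtee')]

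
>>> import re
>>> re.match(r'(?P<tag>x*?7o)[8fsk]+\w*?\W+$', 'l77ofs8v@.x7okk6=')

None

Pattern: zero or more of the literal 'x' (lazy), then the literal '7o' (captured as 'tag'); then one or more of one of [8fsk]; then zero or more of a word character (lazy), then one or more of a non-word character; then anchored at the end.
`match` is anchored at position 0; if the pattern doesn't fit there, it returns None.
Here the pattern fails at index 0, so the call returns None.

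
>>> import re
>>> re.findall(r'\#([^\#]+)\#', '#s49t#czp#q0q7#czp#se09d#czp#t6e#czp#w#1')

['s49t', 'q0q7', 'se09d', 't6e', 'w']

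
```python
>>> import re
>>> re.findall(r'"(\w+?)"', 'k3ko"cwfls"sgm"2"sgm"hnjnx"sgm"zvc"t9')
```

`findall` collects group 1 from each match (4 total).

['cwfls', '2', 'hnjnx', 'zvc']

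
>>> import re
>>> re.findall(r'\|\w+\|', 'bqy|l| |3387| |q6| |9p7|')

['|l|', '|3387|', '|q6|', '|9p7|']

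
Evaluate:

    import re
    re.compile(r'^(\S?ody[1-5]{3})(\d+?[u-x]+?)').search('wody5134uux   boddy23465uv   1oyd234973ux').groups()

('wody513', '4u')

Pattern: anchored at the start of the string; then optionally a non-whitespace character, then the literal 'ody', then exactly 3 of a character in [1-5] (captured); then one or more of a digit (lazy), then one or more of a character in [u-x] (lazy) (captured).
Because the quantifier is non-greedy, it stops expanding at the earliest point where the rest of the pattern can succeed.
`re.search` scans for the first position where the pattern succeeds.
The match spans [0:9] → 'wody5134u'.
Captured: group 1 = 'wody513', group 2 = '4u'.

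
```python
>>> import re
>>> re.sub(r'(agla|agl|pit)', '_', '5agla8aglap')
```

`|` is ordered: at each position the engine commits to the first alternative that works.
Each match is replaced by '_'.

'5_8_p'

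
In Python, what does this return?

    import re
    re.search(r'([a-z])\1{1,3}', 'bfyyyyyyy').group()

'yyyy'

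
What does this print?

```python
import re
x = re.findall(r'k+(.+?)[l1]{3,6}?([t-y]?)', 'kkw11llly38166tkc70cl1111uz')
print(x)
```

[('w', ''), ('c70c', '')]

This matches one or more of a literal 'k'; then one or more of any character (lazy) (captured); then 3 to 6 of one of [l1] (lazy); then optionally a character in [t-y] (captured).
Lazy quantifiers expand one character at a time until the remainder of the pattern can match.
Scanning left to right: at [0:6] match 'kkw11l', groups = ('w', ''); at [15:23] match 'kc70cl11', groups = ('c70c', '').
2 groups means each result is a tuple of 2 captured strings — 2 here.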